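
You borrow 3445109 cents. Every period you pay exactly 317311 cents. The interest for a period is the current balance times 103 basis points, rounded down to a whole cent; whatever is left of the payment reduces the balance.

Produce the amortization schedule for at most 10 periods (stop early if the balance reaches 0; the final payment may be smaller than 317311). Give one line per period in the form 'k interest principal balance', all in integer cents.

1. interest=⌊3445109·103/10000⌋=35484; principal=317311-35484=281827; balance=3445109-281827=3163282
2. interest=⌊3163282·103/10000⌋=32581; principal=317311-32581=284730; balance=3163282-284730=2878552
3. interest=⌊2878552·103/10000⌋=29649; principal=317311-29649=287662; balance=2878552-287662=2590890
4. interest=⌊2590890·103/10000⌋=26686; principal=317311-26686=290625; balance=2590890-290625=2300265
5. interest=⌊2300265·103/10000⌋=23692; principal=317311-23692=293619; balance=2300265-293619=2006646
6. interest=⌊2006646·103/10000⌋=20668; principal=317311-20668=296643; balance=2006646-296643=1710003
7. interest=⌊1710003·103/10000⌋=17613; principal=317311-17613=299698; balance=1710003-299698=1410305
8. interest=⌊1410305·103/10000⌋=14526; principal=317311-14526=302785; balance=1410305-302785=1107520
9. interest=⌊1107520·103/10000⌋=11407; principal=317311-11407=305904; balance=1107520-305904=801616
10. interest=⌊801616·103/10000⌋=8256; principal=317311-8256=309055; balance=801616-309055=492561

1 35484 281827 3163282
2 32581 284730 2878552
3 29649 287662 2590890
4 26686 290625 2300265
5 23692 293619 2006646
6 20668 296643 1710003
7 17613 299698 1410305
8 14526 302785 1107520
9 11407 305904 801616
10 8256 309055 492561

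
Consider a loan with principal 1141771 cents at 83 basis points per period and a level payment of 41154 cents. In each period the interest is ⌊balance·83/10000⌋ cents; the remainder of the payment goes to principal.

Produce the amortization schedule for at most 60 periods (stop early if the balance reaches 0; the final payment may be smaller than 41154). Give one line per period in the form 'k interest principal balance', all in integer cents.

1. interest=⌊1141771·83/10000⌋=9476; principal=41154-9476=31678; balance=1141771-31678=1110093
2. interest=⌊1110093·83/10000⌋=9213; principal=41154-9213=31941; balance=1110093-31941=1078152
3. interest=⌊1078152·83/10000⌋=8948; principal=41154-8948=32206; balance=1078152-32206=1045946
4. interest=⌊1045946·83/10000⌋=8681; principal=41154-8681=32473; balance=1045946-32473=1013473
5. interest=⌊1013473·83/10000⌋=8411; principal=41154-8411=32743; balance=1013473-32743=980730
6. interest=⌊980730·83/10000⌋=8140; principal=41154-8140=33014; balance=980730-33014=947716
7. interest=⌊947716·83/10000⌋=7866; principal=41154-7866=33288; balance=947716-33288=914428
8. interest=⌊914428·83/10000⌋=7589; principal=41154-7589=33565; balance=914428-33565=880863
9. interest=⌊880863·83/10000⌋=7311; principal=41154-7311=33843; balance=880863-33843=847020
10. interest=⌊847020·83/10000⌋=7030; principal=41154-7030=34124; balance=847020-34124=812896
11. interest=⌊812896·83/10000⌋=6747; principal=41154-6747=34407; balance=812896-34407=778489
12. interest=⌊778489·83/10000⌋=6461; principal=41154-6461=34693; balance=778489-34693=743796
13. interest=⌊743796·83/10000⌋=6173; principal=41154-6173=34981; balance=743796-34981=708815
14. interest=⌊708815·83/10000⌋=5883; principal=41154-5883=35271; balance=708815-35271=673544
15. interest=⌊673544·83/10000⌋=5590; principal=41154-5590=35564; balance=673544-35564=637980
16. interest=⌊637980·83/10000⌋=5295; principal=41154-5295=35859; balance=637980-35859=602121
17. interest=⌊602121·83/10000⌋=4997; principal=41154-4997=36157; balance=602121-36157=565964
18. interest=⌊565964·83/10000⌋=4697; principal=41154-4697=36457; balance=565964-36457=529507
19. interest=⌊529507·83/10000⌋=4394; principal=41154-4394=36760; balance=529507-36760=492747
20. interest=⌊492747·83/10000⌋=4089; principal=41154-4089=37065; balance=492747-37065=455682
21. interest=⌊455682·83/10000⌋=3782; principal=41154-3782=37372; balance=455682-37372=418310
22. interest=⌊418310·83/10000⌋=3471; principal=41154-3471=37683; balance=418310-37683=380627
23. interest=⌊380627·83/10000⌋=3159; principal=41154-3159=37995; balance=380627-37995=342632
24. interest=⌊342632·83/10000⌋=2843; principal=41154-2843=38311; balance=342632-38311=304321
25. interest=⌊304321·83/10000⌋=2525; principal=41154-2525=38629; balance=304321-38629=265692
26. interest=⌊265692·83/10000⌋=2205; principal=41154-2205=38949; balance=265692-38949=226743
27. interest=⌊226743·83/10000⌋=1881; principal=41154-1881=39273; balance=226743-39273=187470
28. interest=⌊187470·83/10000⌋=1556; principal=41154-1556=39598; balance=187470-39598=147872
29. interest=⌊147872·83/10000⌋=1227; principal=41154-1227=39927; balance=147872-39927=107945
30. interest=⌊107945·83/10000⌋=895; principal=41154-895=40259; balance=107945-40259=67686
31. interest=⌊67686·83/10000⌋=561; principal=41154-561=40593; balance=67686-40593=27093
32. interest=⌊27093·83/10000⌋=224; principal=min(41154-224,27093)=27093; balance=27093-27093=0

1 9476 31678 1110093
2 9213 31941 1078152
3 8948 32206 1045946
4 8681 32473 1013473
5 8411 32743 980730
6 8140 33014 947716
7 7866 33288 914428
8 7589 33565 880863
9 7311 33843 847020
10 7030 34124 812896
11 6747 34407 778489
12 6461 34693 743796
13 6173 34981 708815
14 5883 35271 673544
15 5590 35564 637980
16 5295 35859 602121
17 4997 36157 565964
18 4697 36457 529507
19 4394 36760 492747
20 4089 37065 455682
21 3782 37372 418310
22 3471 37683 380627
23 3159 37995 342632
24 2843 38311 304321
25 2525 38629 265692
26 2205 38949 226743
27 1881 39273 187470
28 1556 39598 147872
29 1227 39927 107945
30 895 40259 67686
31 561 40593 27093
32 224 27093 0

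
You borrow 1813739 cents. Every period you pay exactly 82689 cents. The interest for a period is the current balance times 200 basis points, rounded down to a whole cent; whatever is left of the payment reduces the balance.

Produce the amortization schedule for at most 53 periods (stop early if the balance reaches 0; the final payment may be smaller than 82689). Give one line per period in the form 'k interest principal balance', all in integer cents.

1 36274 46415 1767324
2 35346 47343 1719981
3 34399 48290 1671691
4 33433 49256 1622435
5 32448 50241 1572194
6 31443 51246 1520948
7 30418 52271 1468677
8 29373 53316 1415361
9 28307 54382 1360979
10 27219 55470 1305509
11 26110 56579 1248930
12 24978 57711 1191219
13 23824 58865 1132354
14 22647 60042 1072312
15 21446 61243 1011069
16 20221 62468 948601
17 18972 63717 884884
18 17697 64992 819892
19 16397 66292 753600
20 15072 67617 685983
21 13719 68970 617013
22 12340 70349 546664
23 10933 71756 474908
24 9498 73191 401717
25 8034 74655 327062
26 6541 76148 250914
27 5018 77671 173243
28 3464 79225 94018
29 1880 80809 13209
30 264 13209 0

1. interest=⌊1813739·200/10000⌋=36274; principal=82689-36274=46415; balance=1813739-46415=1767324
2. interest=⌊1767324·200/10000⌋=35346; principal=82689-35346=47343; balance=1767324-47343=1719981
3. interest=⌊1719981·200/10000⌋=34399; principal=82689-34399=48290; balance=1719981-48290=1671691
4. interest=⌊1671691·200/10000⌋=33433; principal=82689-33433=49256; balance=1671691-49256=1622435
5. interest=⌊1622435·200/10000⌋=32448; principal=82689-32448=50241; balance=1622435-50241=1572194
6. interest=⌊1572194·200/10000⌋=31443; principal=82689-31443=51246; balance=1572194-51246=1520948
7. interest=⌊1520948·200/10000⌋=30418; principal=82689-30418=52271; balance=1520948-52271=1468677
8. interest=⌊1468677·200/10000⌋=29373; principal=82689-29373=53316; balance=1468677-53316=1415361
9. interest=⌊1415361·200/10000⌋=28307; principal=82689-28307=54382; balance=1415361-54382=1360979
10. interest=⌊1360979·200/10000⌋=27219; principal=82689-27219=55470; balance=1360979-55470=1305509
11. interest=⌊1305509·200/10000⌋=26110; principal=82689-26110=56579; balance=1305509-56579=1248930
12. interest=⌊1248930·200/10000⌋=24978; principal=82689-24978=57711; balance=1248930-57711=1191219
13. interest=⌊1191219·200/10000⌋=23824; principal=82689-23824=58865; balance=1191219-58865=1132354
14. interest=⌊1132354·200/10000⌋=22647; principal=82689-22647=60042; balance=1132354-60042=1072312
15. interest=⌊1072312·200/10000⌋=21446; principal=82689-21446=61243; balance=1072312-61243=1011069
16. interest=⌊1011069·200/10000⌋=20221; principal=82689-20221=62468; balance=1011069-62468=948601
17. interest=⌊948601·200/10000⌋=18972; principal=82689-18972=63717; balance=948601-63717=884884
18. interest=⌊884884·200/10000⌋=17697; principal=82689-17697=64992; balance=884884-64992=819892
19. interest=⌊819892·200/10000⌋=16397; principal=82689-16397=66292; balance=819892-66292=753600
20. interest=⌊753600·200/10000⌋=15072; principal=82689-15072=67617; balance=753600-67617=685983
21. interest=⌊685983·200/10000⌋=13719; principal=82689-13719=68970; balance=685983-68970=617013
22. interest=⌊617013·200/10000⌋=12340; principal=82689-12340=70349; balance=617013-70349=546664
23. interest=⌊546664·200/10000⌋=10933; principal=82689-10933=71756; balance=546664-71756=474908
24. interest=⌊474908·200/10000⌋=9498; principal=82689-9498=73191; balance=474908-73191=401717
25. interest=⌊401717·200/10000⌋=8034; principal=82689-8034=74655; balance=401717-74655=327062
26. interest=⌊327062·200/10000⌋=6541; principal=82689-6541=76148; balance=327062-76148=250914
27. interest=⌊250914·200/10000⌋=5018; principal=82689-5018=77671; balance=250914-77671=173243
28. interest=⌊173243·200/10000⌋=3464; principal=82689-3464=79225; balance=173243-79225=94018
29. interest=⌊94018·200/10000⌋=1880; principal=82689-1880=80809; balance=94018-80809=13209
30. interest=⌊13209·200/10000⌋=264; principal=min(82689-264,13209)=13209; balance=13209-13209=0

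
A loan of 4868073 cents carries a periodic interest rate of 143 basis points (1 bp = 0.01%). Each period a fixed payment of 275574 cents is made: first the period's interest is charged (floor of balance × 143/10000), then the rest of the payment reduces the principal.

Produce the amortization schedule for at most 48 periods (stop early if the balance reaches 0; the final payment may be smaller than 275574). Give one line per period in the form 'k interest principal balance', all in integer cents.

1 69613 205961 4662112
2 66668 208906 4453206
3 63680 211894 4241312
4 60650 214924 4026388
5 57577 217997 3808391
6 54459 221115 3587276
7 51298 224276 3363000
8 48090 227484 3135516
9 44837 230737 2904779
10 41538 234036 2670743
11 38191 237383 2433360
12 34797 240777 2192583
13 31353 244221 1948362
14 27861 247713 1700649
15 24319 251255 1449394
16 20726 254848 1194546
17 17082 258492 936054
18 13385 262189 673865
19 9636 265938 407927
20 5833 269741 138186
21 1976 138186 0

1. interest=⌊4868073·143/10000⌋=69613; principal=275574-69613=205961; balance=4868073-205961=4662112
2. interest=⌊4662112·143/10000⌋=66668; principal=275574-66668=208906; balance=4662112-208906=4453206
3. interest=⌊4453206·143/10000⌋=63680; principal=275574-63680=211894; balance=4453206-211894=4241312
4. interest=⌊4241312·143/10000⌋=60650; principal=275574-60650=214924; balance=4241312-214924=4026388
5. interest=⌊4026388·143/10000⌋=57577; principal=275574-57577=217997; balance=4026388-217997=3808391
6. interest=⌊3808391·143/10000⌋=54459; principal=275574-54459=221115; balance=3808391-221115=3587276
7. interest=⌊3587276·143/10000⌋=51298; principal=275574-51298=224276; balance=3587276-224276=3363000
8. interest=⌊3363000·143/10000⌋=48090; principal=275574-48090=227484; balance=3363000-227484=3135516
9. interest=⌊3135516·143/10000⌋=44837; principal=275574-44837=230737; balance=3135516-230737=2904779
10. interest=⌊2904779·143/10000⌋=41538; principal=275574-41538=234036; balance=2904779-234036=2670743
11. interest=⌊2670743·143/10000⌋=38191; principal=275574-38191=237383; balance=2670743-237383=2433360
12. interest=⌊2433360·143/10000⌋=34797; principal=275574-34797=240777; balance=2433360-240777=2192583
13. interest=⌊2192583·143/10000⌋=31353; principal=275574-31353=244221; balance=2192583-244221=1948362
14. interest=⌊1948362·143/10000⌋=27861; principal=275574-27861=247713; balance=1948362-247713=1700649
15. interest=⌊1700649·143/10000⌋=24319; principal=275574-24319=251255; balance=1700649-251255=1449394
16. interest=⌊1449394·143/10000⌋=20726; principal=275574-20726=254848; balance=1449394-254848=1194546
17. interest=⌊1194546·143/10000⌋=17082; principal=275574-17082=258492; balance=1194546-258492=936054
18. interest=⌊936054·143/10000⌋=13385; principal=275574-13385=262189; balance=936054-262189=673865
19. interest=⌊673865·143/10000⌋=9636; principal=275574-9636=265938; balance=673865-265938=407927
20. interest=⌊407927·143/10000⌋=5833; principal=275574-5833=269741; balance=407927-269741=138186
21. interest=⌊138186·143/10000⌋=1976; principal=min(275574-1976,138186)=138186; balance=138186-138186=0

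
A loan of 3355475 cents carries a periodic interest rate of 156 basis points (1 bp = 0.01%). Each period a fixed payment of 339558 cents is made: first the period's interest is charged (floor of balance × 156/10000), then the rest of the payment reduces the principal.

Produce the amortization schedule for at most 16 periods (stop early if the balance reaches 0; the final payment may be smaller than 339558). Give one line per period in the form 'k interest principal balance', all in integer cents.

1 52345 287213 3068262
2 47864 291694 2776568
3 43314 296244 2480324
4 38693 300865 2179459
5 33999 305559 1873900
6 29232 310326 1563574
7 24391 315167 1248407
8 19475 320083 928324
9 14481 325077 603247
10 9410 330148 273099
11 4260 273099 0

1. interest=⌊3355475·156/10000⌋=52345; principal=339558-52345=287213; balance=3355475-287213=3068262
2. interest=⌊3068262·156/10000⌋=47864; principal=339558-47864=291694; balance=3068262-291694=2776568
3. interest=⌊2776568·156/10000⌋=43314; principal=339558-43314=296244; balance=2776568-296244=2480324
4. interest=⌊2480324·156/10000⌋=38693; principal=339558-38693=300865; balance=2480324-300865=2179459
5. interest=⌊2179459·156/10000⌋=33999; principal=339558-33999=305559; balance=2179459-305559=1873900
6. interest=⌊1873900·156/10000⌋=29232; principal=339558-29232=310326; balance=1873900-310326=1563574
7. interest=⌊1563574·156/10000⌋=24391; principal=339558-24391=315167; balance=1563574-315167=1248407
8. interest=⌊1248407·156/10000⌋=19475; principal=339558-19475=320083; balance=1248407-320083=928324
9. interest=⌊928324·156/10000⌋=14481; principal=339558-14481=325077; balance=928324-325077=603247
10. interest=⌊603247·156/10000⌋=9410; principal=339558-9410=330148; balance=603247-330148=273099
11. interest=⌊273099·156/10000⌋=4260; principal=min(339558-4260,273099)=273099; balance=273099-273099=0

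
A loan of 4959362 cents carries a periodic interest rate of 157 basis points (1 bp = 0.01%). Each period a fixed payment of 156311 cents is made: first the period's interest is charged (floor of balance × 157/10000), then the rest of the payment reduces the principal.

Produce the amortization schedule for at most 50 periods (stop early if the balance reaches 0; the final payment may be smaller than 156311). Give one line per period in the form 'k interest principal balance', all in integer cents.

1 77861 78450 4880912
2 76630 79681 4801231
3 75379 80932 4720299
4 74108 82203 4638096
5 72818 83493 4554603
6 71507 84804 4469799
7 70175 86136 4383663
8 68823 87488 4296175
9 67449 88862 4207313
10 66054 90257 4117056
11 64637 91674 4025382
12 63198 93113 3932269
13 61736 94575 3837694
14 60251 96060 3741634
15 58743 97568 3644066
16 57211 99100 3544966
17 55655 100656 3444310
18 54075 102236 3342074
19 52470 103841 3238233
20 50840 105471 3132762
21 49184 107127 3025635
22 47502 108809 2916826
23 45794 110517 2806309
24 44059 112252 2694057
25 42296 114015 2580042
26 40506 115805 2464237
27 38688 117623 2346614
28 36841 119470 2227144
29 34966 121345 2105799
30 33061 123250 1982549
31 31126 125185 1857364
32 29160 127151 1730213
33 27164 129147 1601066
34 25136 131175 1469891
35 23077 133234 1336657
36 20985 135326 1201331
37 18860 137451 1063880
38 16702 139609 924271
39 14511 141800 782471
40 12284 144027 638444
41 10023 146288 492156
42 7726 148585 343571
43 5394 150917 192654
44 3024 153287 39367
45 618 39367 0

1. interest=⌊4959362·157/10000⌋=77861; principal=156311-77861=78450; balance=4959362-78450=4880912
2. interest=⌊4880912·157/10000⌋=76630; principal=156311-76630=79681; balance=4880912-79681=4801231
3. interest=⌊4801231·157/10000⌋=75379; principal=156311-75379=80932; balance=4801231-80932=4720299
4. interest=⌊4720299·157/10000⌋=74108; principal=156311-74108=82203; balance=4720299-82203=4638096
5. interest=⌊4638096·157/10000⌋=72818; principal=156311-72818=83493; balance=4638096-83493=4554603
6. interest=⌊4554603·157/10000⌋=71507; principal=156311-71507=84804; balance=4554603-84804=4469799
7. interest=⌊4469799·157/10000⌋=70175; principal=156311-70175=86136; balance=4469799-86136=4383663
8. interest=⌊4383663·157/10000⌋=68823; principal=156311-68823=87488; balance=4383663-87488=4296175
9. interest=⌊4296175·157/10000⌋=67449; principal=156311-67449=88862; balance=4296175-88862=4207313
10. interest=⌊4207313·157/10000⌋=66054; principal=156311-66054=90257; balance=4207313-90257=4117056
11. interest=⌊4117056·157/10000⌋=64637; principal=156311-64637=91674; balance=4117056-91674=4025382
12. interest=⌊4025382·157/10000⌋=63198; principal=156311-63198=93113; balance=4025382-93113=3932269
13. interest=⌊3932269·157/10000⌋=61736; principal=156311-61736=94575; balance=3932269-94575=3837694
14. interest=⌊3837694·157/10000⌋=60251; principal=156311-60251=96060; balance=3837694-96060=3741634
15. interest=⌊3741634·157/10000⌋=58743; principal=156311-58743=97568; balance=3741634-97568=3644066
16. interest=⌊3644066·157/10000⌋=57211; principal=156311-57211=99100; balance=3644066-99100=3544966
17. interest=⌊3544966·157/10000⌋=55655; principal=156311-55655=100656; balance=3544966-100656=3444310
18. interest=⌊3444310·157/10000⌋=54075; principal=156311-54075=102236; balance=3444310-102236=3342074
19. interest=⌊3342074·157/10000⌋=52470; principal=156311-52470=103841; balance=3342074-103841=3238233
20. interest=⌊3238233·157/10000⌋=50840; principal=156311-50840=105471; balance=3238233-105471=3132762
21. interest=⌊3132762·157/10000⌋=49184; principal=156311-49184=107127; balance=3132762-107127=3025635
22. interest=⌊3025635·157/10000⌋=47502; principal=156311-47502=108809; balance=3025635-108809=2916826
23. interest=⌊2916826·157/10000⌋=45794; principal=156311-45794=110517; balance=2916826-110517=2806309
24. interest=⌊2806309·157/10000⌋=44059; principal=156311-44059=112252; balance=2806309-112252=2694057
25. interest=⌊2694057·157/10000⌋=42296; principal=156311-42296=114015; balance=2694057-114015=2580042
26. interest=⌊2580042·157/10000⌋=40506; principal=156311-40506=115805; balance=2580042-115805=2464237
27. interest=⌊2464237·157/10000⌋=38688; principal=156311-38688=117623; balance=2464237-117623=2346614
28. interest=⌊2346614·157/10000⌋=36841; principal=156311-36841=119470; balance=2346614-119470=2227144
29. interest=⌊2227144·157/10000⌋=34966; principal=156311-34966=121345; balance=2227144-121345=2105799
30. interest=⌊2105799·157/10000⌋=33061; principal=156311-33061=123250; balance=2105799-123250=1982549
31. interest=⌊1982549·157/10000⌋=31126; principal=156311-31126=125185; balance=1982549-125185=1857364
32. interest=⌊1857364·157/10000⌋=29160; principal=156311-29160=127151; balance=1857364-127151=1730213
33. interest=⌊1730213·157/10000⌋=27164; principal=156311-27164=129147; balance=1730213-129147=1601066
34. interest=⌊1601066·157/10000⌋=25136; principal=156311-25136=131175; balance=1601066-131175=1469891
35. interest=⌊1469891·157/10000⌋=23077; principal=156311-23077=133234; balance=1469891-133234=1336657
36. interest=⌊1336657·157/10000⌋=20985; principal=156311-20985=135326; balance=1336657-135326=1201331
37. interest=⌊1201331·157/10000⌋=18860; principal=156311-18860=137451; balance=1201331-137451=1063880
38. interest=⌊1063880·157/10000⌋=16702; principal=156311-16702=139609; balance=1063880-139609=924271
39. interest=⌊924271·157/10000⌋=14511; principal=156311-14511=141800; balance=924271-141800=782471
40. interest=⌊782471·157/10000⌋=12284; principal=156311-12284=144027; balance=782471-144027=638444
41. interest=⌊638444·157/10000⌋=10023; principal=156311-10023=146288; balance=638444-146288=492156
42. interest=⌊492156·157/10000⌋=7726; principal=156311-7726=148585; balance=492156-148585=343571
43. interest=⌊343571·157/10000⌋=5394; principal=156311-5394=150917; balance=343571-150917=192654
44. interest=⌊192654·157/10000⌋=3024; principal=156311-3024=153287; balance=192654-153287=39367
45. interest=⌊39367·157/10000⌋=618; principal=min(156311-618,39367)=39367; balance=39367-39367=0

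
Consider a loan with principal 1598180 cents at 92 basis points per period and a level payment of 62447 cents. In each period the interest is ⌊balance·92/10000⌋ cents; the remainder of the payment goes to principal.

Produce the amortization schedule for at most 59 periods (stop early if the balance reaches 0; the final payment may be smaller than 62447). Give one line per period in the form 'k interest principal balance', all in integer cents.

1 14703 47744 1550436
2 14264 48183 1502253
3 13820 48627 1453626
4 13373 49074 1404552
5 12921 49526 1355026
6 12466 49981 1305045
7 12006 50441 1254604
8 11542 50905 1203699
9 11074 51373 1152326
10 10601 51846 1100480
11 10124 52323 1048157
12 9643 52804 995353
13 9157 53290 942063
14 8666 53781 888282
15 8172 54275 834007
16 7672 54775 779232
17 7168 55279 723953
18 6660 55787 668166
19 6147 56300 611866
20 5629 56818 555048
21 5106 57341 497707
22 4578 57869 439838
23 4046 58401 381437
24 3509 58938 322499
25 2966 59481 263018
26 2419 60028 202990
27 1867 60580 142410
28 1310 61137 81273
29 747 61700 19573
30 180 19573 0

1. interest=⌊1598180·92/10000⌋=14703; principal=62447-14703=47744; balance=1598180-47744=1550436
2. interest=⌊1550436·92/10000⌋=14264; principal=62447-14264=48183; balance=1550436-48183=1502253
3. interest=⌊1502253·92/10000⌋=13820; principal=62447-13820=48627; balance=1502253-48627=1453626
4. interest=⌊1453626·92/10000⌋=13373; principal=62447-13373=49074; balance=1453626-49074=1404552
5. interest=⌊1404552·92/10000⌋=12921; principal=62447-12921=49526; balance=1404552-49526=1355026
6. interest=⌊1355026·92/10000⌋=12466; principal=62447-12466=49981; balance=1355026-49981=1305045
7. interest=⌊1305045·92/10000⌋=12006; principal=62447-12006=50441; balance=1305045-50441=1254604
8. interest=⌊1254604·92/10000⌋=11542; principal=62447-11542=50905; balance=1254604-50905=1203699
9. interest=⌊1203699·92/10000⌋=11074; principal=62447-11074=51373; balance=1203699-51373=1152326
10. interest=⌊1152326·92/10000⌋=10601; principal=62447-10601=51846; balance=1152326-51846=1100480
11. interest=⌊1100480·92/10000⌋=10124; principal=62447-10124=52323; balance=1100480-52323=1048157
12. interest=⌊1048157·92/10000⌋=9643; principal=62447-9643=52804; balance=1048157-52804=995353
13. interest=⌊995353·92/10000⌋=9157; principal=62447-9157=53290; balance=995353-53290=942063
14. interest=⌊942063·92/10000⌋=8666; principal=62447-8666=53781; balance=942063-53781=888282
15. interest=⌊888282·92/10000⌋=8172; principal=62447-8172=54275; balance=888282-54275=834007
16. interest=⌊834007·92/10000⌋=7672; principal=62447-7672=54775; balance=834007-54775=779232
17. interest=⌊779232·92/10000⌋=7168; principal=62447-7168=55279; balance=779232-55279=723953
18. interest=⌊723953·92/10000⌋=6660; principal=62447-6660=55787; balance=723953-55787=668166
19. interest=⌊668166·92/10000⌋=6147; principal=62447-6147=56300; balance=668166-56300=611866
20. interest=⌊611866·92/10000⌋=5629; principal=62447-5629=56818; balance=611866-56818=555048
21. interest=⌊555048·92/10000⌋=5106; principal=62447-5106=57341; balance=555048-57341=497707
22. interest=⌊497707·92/10000⌋=4578; principal=62447-4578=57869; balance=497707-57869=439838
23. interest=⌊439838·92/10000⌋=4046; principal=62447-4046=58401; balance=439838-58401=381437
24. interest=⌊381437·92/10000⌋=3509; principal=62447-3509=58938; balance=381437-58938=322499
25. interest=⌊322499·92/10000⌋=2966; principal=62447-2966=59481; balance=322499-59481=263018
26. interest=⌊263018·92/10000⌋=2419; principal=62447-2419=60028; balance=263018-60028=202990
27. interest=⌊202990·92/10000⌋=1867; principal=62447-1867=60580; balance=202990-60580=142410
28. interest=⌊142410·92/10000⌋=1310; principal=62447-1310=61137; balance=142410-61137=81273
29. interest=⌊81273·92/10000⌋=747; principal=62447-747=61700; balance=81273-61700=19573
30. interest=⌊19573·92/10000⌋=180; principal=min(62447-180,19573)=19573; balance=19573-19573=0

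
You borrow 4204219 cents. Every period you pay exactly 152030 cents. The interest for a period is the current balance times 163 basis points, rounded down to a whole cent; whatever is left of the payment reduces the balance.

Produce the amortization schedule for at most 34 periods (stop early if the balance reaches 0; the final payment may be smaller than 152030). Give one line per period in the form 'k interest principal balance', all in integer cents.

1. interest=⌊4204219·163/10000⌋=68528; principal=152030-68528=83502; balance=4204219-83502=4120717
2. interest=⌊4120717·163/10000⌋=67167; principal=152030-67167=84863; balance=4120717-84863=4035854
3. interest=⌊4035854·163/10000⌋=65784; principal=152030-65784=86246; balance=4035854-86246=3949608
4. interest=⌊3949608·163/10000⌋=64378; principal=152030-64378=87652; balance=3949608-87652=3861956
5. interest=⌊3861956·163/10000⌋=62949; principal=152030-62949=89081; balance=3861956-89081=3772875
6. interest=⌊3772875·163/10000⌋=61497; principal=152030-61497=90533; balance=3772875-90533=3682342
7. interest=⌊3682342·163/10000⌋=60022; principal=152030-60022=92008; balance=3682342-92008=3590334
8. interest=⌊3590334·163/10000⌋=58522; principal=152030-58522=93508; balance=3590334-93508=3496826
9. interest=⌊3496826·163/10000⌋=56998; principal=152030-56998=95032; balance=3496826-95032=3401794
10. interest=⌊3401794·163/10000⌋=55449; principal=152030-55449=96581; balance=3401794-96581=3305213
11. interest=⌊3305213·163/10000⌋=53874; principal=152030-53874=98156; balance=3305213-98156=3207057
12. interest=⌊3207057·163/10000⌋=52275; principal=152030-52275=99755; balance=3207057-99755=3107302
13. interest=⌊3107302·163/10000⌋=50649; principal=152030-50649=101381; balance=3107302-101381=3005921
14. interest=⌊3005921·163/10000⌋=48996; principal=152030-48996=103034; balance=3005921-103034=2902887
15. interest=⌊2902887·163/10000⌋=47317; principal=152030-47317=104713; balance=2902887-104713=2798174
16. interest=⌊2798174·163/10000⌋=45610; principal=152030-45610=106420; balance=2798174-106420=2691754
17. interest=⌊2691754·163/10000⌋=43875; principal=152030-43875=108155; balance=2691754-108155=2583599
18. interest=⌊2583599·163/10000⌋=42112; principal=152030-42112=109918; balance=2583599-109918=2473681
19. interest=⌊2473681·163/10000⌋=40321; principal=152030-40321=111709; balance=2473681-111709=2361972
20. interest=⌊2361972·163/10000⌋=38500; principal=152030-38500=113530; balance=2361972-113530=2248442
21. interest=⌊2248442·163/10000⌋=36649; principal=152030-36649=115381; balance=2248442-115381=2133061
22. interest=⌊2133061·163/10000⌋=34768; principal=152030-34768=117262; balance=2133061-117262=2015799
23. interest=⌊2015799·163/10000⌋=32857; principal=152030-32857=119173; balance=2015799-119173=1896626
24. interest=⌊1896626·163/10000⌋=30915; principal=152030-30915=121115; balance=1896626-121115=1775511
25. interest=⌊1775511·163/10000⌋=28940; principal=152030-28940=123090; balance=1775511-123090=1652421
26. interest=⌊1652421·163/10000⌋=26934; principal=152030-26934=125096; balance=1652421-125096=1527325
27. interest=⌊1527325·163/10000⌋=24895; principal=152030-24895=127135; balance=1527325-127135=1400190
28. interest=⌊1400190·163/10000⌋=22823; principal=152030-22823=129207; balance=1400190-129207=1270983
29. interest=⌊1270983·163/10000⌋=20717; principal=152030-20717=131313; balance=1270983-131313=1139670
30. interest=⌊1139670·163/10000⌋=18576; principal=152030-18576=133454; balance=1139670-133454=1006216
31. interest=⌊1006216·163/10000⌋=16401; principal=152030-16401=135629; balance=1006216-135629=870587
32. interest=⌊870587·163/10000⌋=14190; principal=152030-14190=137840; balance=870587-137840=732747
33. interest=⌊732747·163/10000⌋=11943; principal=152030-11943=140087; balance=732747-140087=592660
34. interest=⌊592660·163/10000⌋=9660; principal=152030-9660=142370; balance=592660-142370=450290

1 68528 83502 4120717
2 67167 84863 4035854
3 65784 86246 3949608
4 64378 87652 3861956
5 62949 89081 3772875
6 61497 90533 3682342
7 60022 92008 3590334
8 58522 93508 3496826
9 56998 95032 3401794
10 55449 96581 3305213
11 53874 98156 3207057
12 52275 99755 3107302
13 50649 101381 3005921
14 48996 103034 2902887
15 47317 104713 2798174
16 45610 106420 2691754
17 43875 108155 2583599
18 42112 109918 2473681
19 40321 111709 2361972
20 38500 113530 2248442
21 36649 115381 2133061
22 34768 117262 2015799
23 32857 119173 1896626
24 30915 121115 1775511
25 28940 123090 1652421
26 26934 125096 1527325
27 24895 127135 1400190
28 22823 129207 1270983
29 20717 131313 1139670
30 18576 133454 1006216
31 16401 135629 870587
32 14190 137840 732747
33 11943 140087 592660
34 9660 142370 450290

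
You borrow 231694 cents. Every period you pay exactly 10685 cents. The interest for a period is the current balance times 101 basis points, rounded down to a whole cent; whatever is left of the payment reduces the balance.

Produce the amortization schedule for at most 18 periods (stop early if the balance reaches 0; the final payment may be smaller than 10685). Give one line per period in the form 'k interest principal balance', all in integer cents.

1. interest=⌊231694·101/10000⌋=2340; principal=10685-2340=8345; balance=231694-8345=223349
2. interest=⌊223349·101/10000⌋=2255; principal=10685-2255=8430; balance=223349-8430=214919
3. interest=⌊214919·101/10000⌋=2170; principal=10685-2170=8515; balance=214919-8515=206404
4. interest=⌊206404·101/10000⌋=2084; principal=10685-2084=8601; balance=206404-8601=197803
5. interest=⌊197803·101/10000⌋=1997; principal=10685-1997=8688; balance=197803-8688=189115
6. interest=⌊189115·101/10000⌋=1910; principal=10685-1910=8775; balance=189115-8775=180340
7. interest=⌊180340·101/10000⌋=1821; principal=10685-1821=8864; balance=180340-8864=171476
8. interest=⌊171476·101/10000⌋=1731; principal=10685-1731=8954; balance=171476-8954=162522
9. interest=⌊162522·101/10000⌋=1641; principal=10685-1641=9044; balance=162522-9044=153478
10. interest=⌊153478·101/10000⌋=1550; principal=10685-1550=9135; balance=153478-9135=144343
11. interest=⌊144343·101/10000⌋=1457; principal=10685-1457=9228; balance=144343-9228=135115
12. interest=⌊135115·101/10000⌋=1364; principal=10685-1364=9321; balance=135115-9321=125794
13. interest=⌊125794·101/10000⌋=1270; principal=10685-1270=9415; balance=125794-9415=116379
14. interest=⌊116379·101/10000⌋=1175; principal=10685-1175=9510; balance=116379-9510=106869
15. interest=⌊106869·101/10000⌋=1079; principal=10685-1079=9606; balance=106869-9606=97263
16. interest=⌊97263·101/10000⌋=982; principal=10685-982=9703; balance=97263-9703=87560
17. interest=⌊87560·101/10000⌋=884; principal=10685-884=9801; balance=87560-9801=77759
18. interest=⌊77759·101/10000⌋=785; principal=10685-785=9900; balance=77759-9900=67859

1 2340 8345 223349
2 2255 8430 214919
3 2170 8515 206404
4 2084 8601 197803
5 1997 8688 189115
6 1910 8775 180340
7 1821 8864 171476
8 1731 8954 162522
9 1641 9044 153478
10 1550 9135 144343
11 1457 9228 135115
12 1364 9321 125794
13 1270 9415 116379
14 1175 9510 106869
15 1079 9606 97263
16 982 9703 87560
17 884 9801 77759
18 785 9900 67859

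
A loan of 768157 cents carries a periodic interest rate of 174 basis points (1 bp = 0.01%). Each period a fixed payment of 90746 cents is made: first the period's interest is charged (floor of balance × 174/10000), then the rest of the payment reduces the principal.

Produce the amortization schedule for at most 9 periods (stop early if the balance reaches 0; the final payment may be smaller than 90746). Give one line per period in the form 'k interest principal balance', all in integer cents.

1 13365 77381 690776
2 12019 78727 612049
3 10649 80097 531952
4 9255 81491 450461
5 7838 82908 367553
6 6395 84351 283202
7 4927 85819 197383
8 3434 87312 110071
9 1915 88831 21240

1. interest=⌊768157·174/10000⌋=13365; principal=90746-13365=77381; balance=768157-77381=690776
2. interest=⌊690776·174/10000⌋=12019; principal=90746-12019=78727; balance=690776-78727=612049
3. interest=⌊612049·174/10000⌋=10649; principal=90746-10649=80097; balance=612049-80097=531952
4. interest=⌊531952·174/10000⌋=9255; principal=90746-9255=81491; balance=531952-81491=450461
5. interest=⌊450461·174/10000⌋=7838; principal=90746-7838=82908; balance=450461-82908=367553
6. interest=⌊367553·174/10000⌋=6395; principal=90746-6395=84351; balance=367553-84351=283202
7. interest=⌊283202·174/10000⌋=4927; principal=90746-4927=85819; balance=283202-85819=197383
8. interest=⌊197383·174/10000⌋=3434; principal=90746-3434=87312; balance=197383-87312=110071
9. interest=⌊110071·174/10000⌋=1915; principal=90746-1915=88831; balance=110071-88831=21240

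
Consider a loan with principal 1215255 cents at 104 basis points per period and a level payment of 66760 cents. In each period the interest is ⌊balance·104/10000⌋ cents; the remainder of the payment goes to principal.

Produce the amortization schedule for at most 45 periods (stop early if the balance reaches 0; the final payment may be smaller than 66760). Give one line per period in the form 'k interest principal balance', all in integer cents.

1. interest=⌊1215255·104/10000⌋=12638; principal=66760-12638=54122; balance=1215255-54122=1161133
2. interest=⌊1161133·104/10000⌋=12075; principal=66760-12075=54685; balance=1161133-54685=1106448
3. interest=⌊1106448·104/10000⌋=11507; principal=66760-11507=55253; balance=1106448-55253=1051195
4. interest=⌊1051195·104/10000⌋=10932; principal=66760-10932=55828; balance=1051195-55828=995367
5. interest=⌊995367·104/10000⌋=10351; principal=66760-10351=56409; balance=995367-56409=938958
6. interest=⌊938958·104/10000⌋=9765; principal=66760-9765=56995; balance=938958-56995=881963
7. interest=⌊881963·104/10000⌋=9172; principal=66760-9172=57588; balance=881963-57588=824375
8. interest=⌊824375·104/10000⌋=8573; principal=66760-8573=58187; balance=824375-58187=766188
9. interest=⌊766188·104/10000⌋=7968; principal=66760-7968=58792; balance=766188-58792=707396
10. interest=⌊707396·104/10000⌋=7356; principal=66760-7356=59404; balance=707396-59404=647992
11. interest=⌊647992·104/10000⌋=6739; principal=66760-6739=60021; balance=647992-60021=587971
12. interest=⌊587971·104/10000⌋=6114; principal=66760-6114=60646; balance=587971-60646=527325
13. interest=⌊527325·104/10000⌋=5484; principal=66760-5484=61276; balance=527325-61276=466049
14. interest=⌊466049·104/10000⌋=4846; principal=66760-4846=61914; balance=466049-61914=404135
15. interest=⌊404135·104/10000⌋=4203; principal=66760-4203=62557; balance=404135-62557=341578
16. interest=⌊341578·104/10000⌋=3552; principal=66760-3552=63208; balance=341578-63208=278370
17. interest=⌊278370·104/10000⌋=2895; principal=66760-2895=63865; balance=278370-63865=214505
18. interest=⌊214505·104/10000⌋=2230; principal=66760-2230=64530; balance=214505-64530=149975
19. interest=⌊149975·104/10000⌋=1559; principal=66760-1559=65201; balance=149975-65201=84774
20. interest=⌊84774·104/10000⌋=881; principal=66760-881=65879; balance=84774-65879=18895
21. interest=⌊18895·104/10000⌋=196; principal=min(66760-196,18895)=18895; balance=18895-18895=0

1 12638 54122 1161133
2 12075 54685 1106448
3 11507 55253 1051195
4 10932 55828 995367
5 10351 56409 938958
6 9765 56995 881963
7 9172 57588 824375
8 8573 58187 766188
9 7968 58792 707396
10 7356 59404 647992
11 6739 60021 587971
12 6114 60646 527325
13 5484 61276 466049
14 4846 61914 404135
15 4203 62557 341578
16 3552 63208 278370
17 2895 63865 214505
18 2230 64530 149975
19 1559 65201 84774
20 881 65879 18895
21 196 18895 0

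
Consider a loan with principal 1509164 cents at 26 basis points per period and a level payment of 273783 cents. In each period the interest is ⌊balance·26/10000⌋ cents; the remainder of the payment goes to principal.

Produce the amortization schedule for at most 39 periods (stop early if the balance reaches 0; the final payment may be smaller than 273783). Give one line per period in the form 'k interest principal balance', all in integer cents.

1 3923 269860 1239304
2 3222 270561 968743
3 2518 271265 697478
4 1813 271970 425508
5 1106 272677 152831
6 397 152831 0

1. interest=⌊1509164·26/10000⌋=3923; principal=273783-3923=269860; balance=1509164-269860=1239304
2. interest=⌊1239304·26/10000⌋=3222; principal=273783-3222=270561; balance=1239304-270561=968743
3. interest=⌊968743·26/10000⌋=2518; principal=273783-2518=271265; balance=968743-271265=697478
4. interest=⌊697478·26/10000⌋=1813; principal=273783-1813=271970; balance=697478-271970=425508
5. interest=⌊425508·26/10000⌋=1106; principal=273783-1106=272677; balance=425508-272677=152831
6. interest=⌊152831·26/10000⌋=397; principal=min(273783-397,152831)=152831; balance=152831-152831=0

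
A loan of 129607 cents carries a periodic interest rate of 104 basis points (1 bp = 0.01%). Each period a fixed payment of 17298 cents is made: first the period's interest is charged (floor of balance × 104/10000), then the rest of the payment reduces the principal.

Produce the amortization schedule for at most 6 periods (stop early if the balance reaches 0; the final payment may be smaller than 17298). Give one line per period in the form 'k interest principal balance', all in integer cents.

1. interest=⌊129607·104/10000⌋=1347; principal=17298-1347=15951; balance=129607-15951=113656
2. interest=⌊113656·104/10000⌋=1182; principal=17298-1182=16116; balance=113656-16116=97540
3. interest=⌊97540·104/10000⌋=1014; principal=17298-1014=16284; balance=97540-16284=81256
4. interest=⌊81256·104/10000⌋=845; principal=17298-845=16453; balance=81256-16453=64803
5. interest=⌊64803·104/10000⌋=673; principal=17298-673=16625; balance=64803-16625=48178
6. interest=⌊48178·104/10000⌋=501; principal=17298-501=16797; balance=48178-16797=31381

1 1347 15951 113656
2 1182 16116 97540
3 1014 16284 81256
4 845 16453 64803
5 673 16625 48178
6 501 16797 31381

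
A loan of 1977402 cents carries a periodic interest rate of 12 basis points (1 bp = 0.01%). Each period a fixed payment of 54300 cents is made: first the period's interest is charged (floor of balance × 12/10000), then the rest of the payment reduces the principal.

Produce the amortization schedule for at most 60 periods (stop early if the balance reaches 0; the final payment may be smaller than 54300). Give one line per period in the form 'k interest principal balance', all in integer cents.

1 2372 51928 1925474
2 2310 51990 1873484
3 2248 52052 1821432
4 2185 52115 1769317
5 2123 52177 1717140
6 2060 52240 1664900
7 1997 52303 1612597
8 1935 52365 1560232
9 1872 52428 1507804
10 1809 52491 1455313
11 1746 52554 1402759
12 1683 52617 1350142
13 1620 52680 1297462
14 1556 52744 1244718
15 1493 52807 1191911
16 1430 52870 1139041
17 1366 52934 1086107
18 1303 52997 1033110
19 1239 53061 980049
20 1176 53124 926925
21 1112 53188 873737
22 1048 53252 820485
23 984 53316 767169
24 920 53380 713789
25 856 53444 660345
26 792 53508 606837
27 728 53572 553265
28 663 53637 499628
29 599 53701 445927
30 535 53765 392162
31 470 53830 338332
32 405 53895 284437
33 341 53959 230478
34 276 54024 176454
35 211 54089 122365
36 146 54154 68211
37 81 54219 13992
38 16 13992 0

1. interest=⌊1977402·12/10000⌋=2372; principal=54300-2372=51928; balance=1977402-51928=1925474
2. interest=⌊1925474·12/10000⌋=2310; principal=54300-2310=51990; balance=1925474-51990=1873484
3. interest=⌊1873484·12/10000⌋=2248; principal=54300-2248=52052; balance=1873484-52052=1821432
4. interest=⌊1821432·12/10000⌋=2185; principal=54300-2185=52115; balance=1821432-52115=1769317
5. interest=⌊1769317·12/10000⌋=2123; principal=54300-2123=52177; balance=1769317-52177=1717140
6. interest=⌊1717140·12/10000⌋=2060; principal=54300-2060=52240; balance=1717140-52240=1664900
7. interest=⌊1664900·12/10000⌋=1997; principal=54300-1997=52303; balance=1664900-52303=1612597
8. interest=⌊1612597·12/10000⌋=1935; principal=54300-1935=52365; balance=1612597-52365=1560232
9. interest=⌊1560232·12/10000⌋=1872; principal=54300-1872=52428; balance=1560232-52428=1507804
10. interest=⌊1507804·12/10000⌋=1809; principal=54300-1809=52491; balance=1507804-52491=1455313
11. interest=⌊1455313·12/10000⌋=1746; principal=54300-1746=52554; balance=1455313-52554=1402759
12. interest=⌊1402759·12/10000⌋=1683; principal=54300-1683=52617; balance=1402759-52617=1350142
13. interest=⌊1350142·12/10000⌋=1620; principal=54300-1620=52680; balance=1350142-52680=1297462
14. interest=⌊1297462·12/10000⌋=1556; principal=54300-1556=52744; balance=1297462-52744=1244718
15. interest=⌊1244718·12/10000⌋=1493; principal=54300-1493=52807; balance=1244718-52807=1191911
16. interest=⌊1191911·12/10000⌋=1430; principal=54300-1430=52870; balance=1191911-52870=1139041
17. interest=⌊1139041·12/10000⌋=1366; principal=54300-1366=52934; balance=1139041-52934=1086107
18. interest=⌊1086107·12/10000⌋=1303; principal=54300-1303=52997; balance=1086107-52997=1033110
19. interest=⌊1033110·12/10000⌋=1239; principal=54300-1239=53061; balance=1033110-53061=980049
20. interest=⌊980049·12/10000⌋=1176; principal=54300-1176=53124; balance=980049-53124=926925
21. interest=⌊926925·12/10000⌋=1112; principal=54300-1112=53188; balance=926925-53188=873737
22. interest=⌊873737·12/10000⌋=1048; principal=54300-1048=53252; balance=873737-53252=820485
23. interest=⌊820485·12/10000⌋=984; principal=54300-984=53316; balance=820485-53316=767169
24. interest=⌊767169·12/10000⌋=920; principal=54300-920=53380; balance=767169-53380=713789
25. interest=⌊713789·12/10000⌋=856; principal=54300-856=53444; balance=713789-53444=660345
26. interest=⌊660345·12/10000⌋=792; principal=54300-792=53508; balance=660345-53508=606837
27. interest=⌊606837·12/10000⌋=728; principal=54300-728=53572; balance=606837-53572=553265
28. interest=⌊553265·12/10000⌋=663; principal=54300-663=53637; balance=553265-53637=499628
29. interest=⌊499628·12/10000⌋=599; principal=54300-599=53701; balance=499628-53701=445927
30. interest=⌊445927·12/10000⌋=535; principal=54300-535=53765; balance=445927-53765=392162
31. interest=⌊392162·12/10000⌋=470; principal=54300-470=53830; balance=392162-53830=338332
32. interest=⌊338332·12/10000⌋=405; principal=54300-405=53895; balance=338332-53895=284437
33. interest=⌊284437·12/10000⌋=341; principal=54300-341=53959; balance=284437-53959=230478
34. interest=⌊230478·12/10000⌋=276; principal=54300-276=54024; balance=230478-54024=176454
35. interest=⌊176454·12/10000⌋=211; principal=54300-211=54089; balance=176454-54089=122365
36. interest=⌊122365·12/10000⌋=146; principal=54300-146=54154; balance=122365-54154=68211
37. interest=⌊68211·12/10000⌋=81; principal=54300-81=54219; balance=68211-54219=13992
38. interest=⌊13992·12/10000⌋=16; principal=min(54300-16,13992)=13992; balance=13992-13992=0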